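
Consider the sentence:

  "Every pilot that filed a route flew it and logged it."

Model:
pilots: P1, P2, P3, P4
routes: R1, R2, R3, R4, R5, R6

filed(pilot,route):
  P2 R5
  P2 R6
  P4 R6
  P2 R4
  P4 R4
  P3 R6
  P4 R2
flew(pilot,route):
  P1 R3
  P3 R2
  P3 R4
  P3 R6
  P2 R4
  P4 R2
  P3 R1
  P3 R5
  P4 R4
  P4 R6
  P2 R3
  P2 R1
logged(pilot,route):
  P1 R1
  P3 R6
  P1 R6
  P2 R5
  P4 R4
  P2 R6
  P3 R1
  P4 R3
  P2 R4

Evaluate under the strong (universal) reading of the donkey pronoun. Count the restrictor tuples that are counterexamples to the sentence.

4

"it" takes "a route" as antecedent — a donkey pronoun bound across the clause boundary.
Strong reading: for every (p,r) with filed(p,r), flew(p,r) ∧ logged(p,r).
Restrictor pairs: (P2,R4) ✓  (P2,R5) ✗  (P2,R6) ✗  (P3,R6) ✓  (P4,R2) ✗  (P4,R4) ✓  (P4,R6) ✗
Counterexamples (restrictor pairs failing the scope): 4.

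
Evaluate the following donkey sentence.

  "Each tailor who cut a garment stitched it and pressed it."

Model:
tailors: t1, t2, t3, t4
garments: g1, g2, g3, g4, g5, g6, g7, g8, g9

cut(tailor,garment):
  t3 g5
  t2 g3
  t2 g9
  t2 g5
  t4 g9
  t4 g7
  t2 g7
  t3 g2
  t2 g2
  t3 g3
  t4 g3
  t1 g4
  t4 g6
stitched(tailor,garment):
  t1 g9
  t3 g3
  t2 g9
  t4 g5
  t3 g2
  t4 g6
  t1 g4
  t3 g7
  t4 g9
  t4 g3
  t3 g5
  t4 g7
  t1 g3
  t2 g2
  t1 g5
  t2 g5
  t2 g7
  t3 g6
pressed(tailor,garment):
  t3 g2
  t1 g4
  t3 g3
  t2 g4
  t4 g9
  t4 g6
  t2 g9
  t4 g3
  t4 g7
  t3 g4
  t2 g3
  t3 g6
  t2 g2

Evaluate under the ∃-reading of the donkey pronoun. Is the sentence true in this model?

"it" takes "a garment" as antecedent — a donkey pronoun bound across the clause boundary.
Weak reading: every tailor t with some cut-garment has at least one cut-garment g such that stitched(t,g) ∧ pressed(t,g).
Per tailor: t1:✓  t2:✓  t3:✓  t4:✓
Every tailor in the restrictor has a witness.

True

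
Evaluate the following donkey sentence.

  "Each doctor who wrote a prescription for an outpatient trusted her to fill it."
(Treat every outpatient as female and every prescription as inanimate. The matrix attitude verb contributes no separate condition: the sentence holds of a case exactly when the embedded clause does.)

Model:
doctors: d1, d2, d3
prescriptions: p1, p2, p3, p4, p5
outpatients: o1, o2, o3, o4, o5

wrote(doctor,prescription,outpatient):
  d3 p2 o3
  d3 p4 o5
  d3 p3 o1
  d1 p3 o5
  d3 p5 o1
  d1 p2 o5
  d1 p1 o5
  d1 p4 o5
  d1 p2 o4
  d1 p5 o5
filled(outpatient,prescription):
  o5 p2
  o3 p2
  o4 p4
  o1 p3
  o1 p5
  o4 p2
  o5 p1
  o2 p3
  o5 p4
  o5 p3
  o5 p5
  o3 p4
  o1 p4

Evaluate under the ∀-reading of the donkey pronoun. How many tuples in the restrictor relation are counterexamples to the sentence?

"her" takes "an outpatient" as antecedent and "it" takes "a prescription"; both are donkey pronouns co-varying with the restrictor.
Strong reading: for every (d,p,o) with wrote(d,p,o), filled(o,p).
Restrictor triples: (d1,p1,o5)→filled(o5,p1) ✓  (d1,p2,o4)→filled(o4,p2) ✓  (d1,p2,o5)→filled(o5,p2) ✓  (d1,p3,o5)→filled(o5,p3) ✓  (d1,p4,o5)→filled(o5,p4) ✓  (d1,p5,o5)→filled(o5,p5) ✓  (d3,p2,o3)→filled(o3,p2) ✓  (d3,p3,o1)→filled(o1,p3) ✓  (d3,p4,o5)→filled(o5,p4) ✓  (d3,p5,o1)→filled(o1,p5) ✓
Counterexamples (restrictor triples failing the scope): 0.

0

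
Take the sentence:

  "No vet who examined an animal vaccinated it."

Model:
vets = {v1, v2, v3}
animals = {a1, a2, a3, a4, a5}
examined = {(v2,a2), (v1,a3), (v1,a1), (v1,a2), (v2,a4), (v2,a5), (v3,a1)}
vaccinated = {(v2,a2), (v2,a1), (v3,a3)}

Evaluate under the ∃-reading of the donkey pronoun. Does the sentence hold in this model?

False

"it" takes "an animal" as antecedent — a donkey pronoun bound across the clause boundary.
Truth condition: for no (v,a) with examined(v,a) does vaccinated(v,a) hold.
Restrictor pairs — does the scope hold? (v1,a1):fails  (v1,a2):fails  (v1,a3):fails  (v2,a2):holds  (v2,a4):fails  (v2,a5):fails  (v3,a1):fails
Scope holds for 1 pair(s), so the sentence is false.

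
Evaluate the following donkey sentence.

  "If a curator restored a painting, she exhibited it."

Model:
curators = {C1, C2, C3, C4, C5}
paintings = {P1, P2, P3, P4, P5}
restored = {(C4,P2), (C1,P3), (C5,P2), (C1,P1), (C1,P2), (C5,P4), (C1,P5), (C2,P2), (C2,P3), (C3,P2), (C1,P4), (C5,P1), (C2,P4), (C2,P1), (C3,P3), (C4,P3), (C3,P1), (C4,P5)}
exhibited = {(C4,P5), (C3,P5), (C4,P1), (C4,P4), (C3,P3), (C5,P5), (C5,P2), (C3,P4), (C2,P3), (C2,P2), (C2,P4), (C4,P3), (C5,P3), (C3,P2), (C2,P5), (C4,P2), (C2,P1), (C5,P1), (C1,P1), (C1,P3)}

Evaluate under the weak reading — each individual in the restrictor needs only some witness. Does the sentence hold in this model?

"it" takes "a painting" as antecedent — a donkey pronoun bound across the clause boundary.
Weak reading: every curator c with some restored-painting has at least one restored-painting p such that exhibited(c,p).
Per curator: C1:✓  C2:✓  C3:✓  C4:✓  C5:✓
Every curator in the restrictor has a witness.

True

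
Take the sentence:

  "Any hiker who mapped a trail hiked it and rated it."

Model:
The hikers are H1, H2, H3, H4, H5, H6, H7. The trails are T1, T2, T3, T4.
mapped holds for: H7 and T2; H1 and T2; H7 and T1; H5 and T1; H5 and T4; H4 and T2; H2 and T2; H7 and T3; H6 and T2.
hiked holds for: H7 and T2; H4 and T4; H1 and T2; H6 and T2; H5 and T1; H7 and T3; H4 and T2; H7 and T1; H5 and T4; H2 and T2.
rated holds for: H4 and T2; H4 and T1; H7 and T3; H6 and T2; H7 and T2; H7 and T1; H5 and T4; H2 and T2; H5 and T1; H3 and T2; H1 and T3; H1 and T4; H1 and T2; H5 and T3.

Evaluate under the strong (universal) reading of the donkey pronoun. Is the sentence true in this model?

True

"it" takes "a trail" as antecedent — a donkey pronoun bound across the clause boundary.
Strong reading: for every (h,t) with mapped(h,t), hiked(h,t) ∧ rated(h,t).
Restrictor pairs: (H1,T2) ✓  (H2,T2) ✓  (H4,T2) ✓  (H5,T1) ✓  (H5,T4) ✓  (H6,T2) ✓  (H7,T1) ✓  (H7,T2) ✓  (H7,T3) ✓
Every restrictor pair satisfies the scope.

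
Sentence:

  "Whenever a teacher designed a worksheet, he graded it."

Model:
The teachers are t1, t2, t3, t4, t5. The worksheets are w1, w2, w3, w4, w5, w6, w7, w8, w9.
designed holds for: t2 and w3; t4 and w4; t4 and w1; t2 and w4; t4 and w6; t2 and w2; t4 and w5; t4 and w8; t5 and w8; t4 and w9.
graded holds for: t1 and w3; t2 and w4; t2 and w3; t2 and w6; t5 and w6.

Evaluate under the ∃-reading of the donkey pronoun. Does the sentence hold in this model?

False

"it" takes "a worksheet" as antecedent — a donkey pronoun bound across the clause boundary.
Weak reading: every teacher t with some designed-worksheet has at least one designed-worksheet w such that graded(t,w).
Per teacher: t2:✓  t4:✗  t5:✗
t4 has no witness among its designed-worksheets.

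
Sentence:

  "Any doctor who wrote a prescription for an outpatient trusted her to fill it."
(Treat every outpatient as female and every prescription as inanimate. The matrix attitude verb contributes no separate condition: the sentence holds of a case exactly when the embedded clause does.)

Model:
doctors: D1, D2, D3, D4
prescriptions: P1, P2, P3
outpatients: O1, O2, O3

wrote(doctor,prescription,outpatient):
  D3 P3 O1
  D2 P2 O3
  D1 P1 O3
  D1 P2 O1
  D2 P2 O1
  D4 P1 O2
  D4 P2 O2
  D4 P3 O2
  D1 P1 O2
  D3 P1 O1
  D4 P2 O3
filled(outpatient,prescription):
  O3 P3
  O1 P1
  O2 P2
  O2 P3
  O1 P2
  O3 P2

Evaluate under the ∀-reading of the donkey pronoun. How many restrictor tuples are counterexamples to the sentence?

4

"her" takes "an outpatient" as antecedent and "it" takes "a prescription"; both are donkey pronouns co-varying with the restrictor.
Strong reading: for every (d,p,o) with wrote(d,p,o), filled(o,p).
Restrictor triples: (D1,P1,O2)→filled(O2,P1) ✗  (D1,P1,O3)→filled(O3,P1) ✗  (D1,P2,O1)→filled(O1,P2) ✓  (D2,P2,O1)→filled(O1,P2) ✓  (D2,P2,O3)→filled(O3,P2) ✓  (D3,P1,O1)→filled(O1,P1) ✓  (D3,P3,O1)→filled(O1,P3) ✗  (D4,P1,O2)→filled(O2,P1) ✗  (D4,P2,O2)→filled(O2,P2) ✓  (D4,P2,O3)→filled(O3,P2) ✓  (D4,P3,O2)→filled(O2,P3) ✓
Counterexamples (restrictor triples failing the scope): 4.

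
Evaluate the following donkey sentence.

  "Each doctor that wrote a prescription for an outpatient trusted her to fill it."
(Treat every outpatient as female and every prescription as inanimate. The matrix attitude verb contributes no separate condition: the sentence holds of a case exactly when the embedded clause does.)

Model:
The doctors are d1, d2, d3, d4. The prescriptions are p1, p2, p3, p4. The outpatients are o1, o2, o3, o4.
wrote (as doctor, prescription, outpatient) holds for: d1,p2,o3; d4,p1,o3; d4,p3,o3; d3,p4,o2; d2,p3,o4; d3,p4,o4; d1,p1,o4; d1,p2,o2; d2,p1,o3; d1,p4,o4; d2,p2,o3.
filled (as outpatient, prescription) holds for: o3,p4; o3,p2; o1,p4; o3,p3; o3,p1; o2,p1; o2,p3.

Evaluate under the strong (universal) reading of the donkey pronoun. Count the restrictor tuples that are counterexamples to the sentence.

"her" takes "an outpatient" as antecedent and "it" takes "a prescription"; both are donkey pronouns co-varying with the restrictor.
Strong reading: for every (d,p,o) with wrote(d,p,o), filled(o,p).
Restrictor triples: (d1,p1,o4)→filled(o4,p1) ✗  (d1,p2,o2)→filled(o2,p2) ✗  (d1,p2,o3)→filled(o3,p2) ✓  (d1,p4,o4)→filled(o4,p4) ✗  (d2,p1,o3)→filled(o3,p1) ✓  (d2,p2,o3)→filled(o3,p2) ✓  (d2,p3,o4)→filled(o4,p3) ✗  (d3,p4,o2)→filled(o2,p4) ✗  (d3,p4,o4)→filled(o4,p4) ✗  (d4,p1,o3)→filled(o3,p1) ✓  (d4,p3,o3)→filled(o3,p3) ✓
Counterexamples (restrictor triples failing the scope): 6.

6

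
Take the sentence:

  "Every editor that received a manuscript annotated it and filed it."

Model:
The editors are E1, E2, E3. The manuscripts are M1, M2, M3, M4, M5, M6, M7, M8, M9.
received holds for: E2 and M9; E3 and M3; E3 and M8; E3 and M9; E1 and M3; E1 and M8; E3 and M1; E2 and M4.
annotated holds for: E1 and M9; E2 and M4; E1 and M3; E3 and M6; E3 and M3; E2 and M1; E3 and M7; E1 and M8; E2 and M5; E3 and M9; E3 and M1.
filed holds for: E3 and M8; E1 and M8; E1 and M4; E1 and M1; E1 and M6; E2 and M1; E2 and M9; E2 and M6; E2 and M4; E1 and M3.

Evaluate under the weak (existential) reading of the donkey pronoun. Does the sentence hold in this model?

"it" takes "a manuscript" as antecedent — a donkey pronoun bound across the clause boundary.
Weak reading: every editor e with some received-manuscript has at least one received-manuscript m such that annotated(e,m) ∧ filed(e,m).
Per editor: E1:✓  E2:✓  E3:✗
E3 has no witness among its received-manuscripts.

False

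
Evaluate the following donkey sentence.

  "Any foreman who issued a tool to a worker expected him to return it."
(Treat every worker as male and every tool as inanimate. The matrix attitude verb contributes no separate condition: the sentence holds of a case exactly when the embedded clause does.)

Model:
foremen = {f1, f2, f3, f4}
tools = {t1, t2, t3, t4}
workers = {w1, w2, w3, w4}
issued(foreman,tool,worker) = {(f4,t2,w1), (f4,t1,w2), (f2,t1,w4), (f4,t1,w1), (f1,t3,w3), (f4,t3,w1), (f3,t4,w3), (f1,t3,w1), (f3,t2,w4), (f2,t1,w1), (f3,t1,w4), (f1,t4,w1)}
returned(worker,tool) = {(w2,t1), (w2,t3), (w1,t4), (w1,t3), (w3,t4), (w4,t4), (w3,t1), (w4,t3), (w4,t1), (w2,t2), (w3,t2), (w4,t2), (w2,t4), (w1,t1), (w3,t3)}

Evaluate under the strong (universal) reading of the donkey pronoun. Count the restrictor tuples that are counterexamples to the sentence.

1

"him" takes "a worker" as antecedent and "it" takes "a tool"; both are donkey pronouns co-varying with the restrictor.
Strong reading: for every (f,t,w) with issued(f,t,w), returned(w,t).
Restrictor triples: (f1,t3,w1)→returned(w1,t3) ✓  (f1,t3,w3)→returned(w3,t3) ✓  (f1,t4,w1)→returned(w1,t4) ✓  (f2,t1,w1)→returned(w1,t1) ✓  (f2,t1,w4)→returned(w4,t1) ✓  (f3,t1,w4)→returned(w4,t1) ✓  (f3,t2,w4)→returned(w4,t2) ✓  (f3,t4,w3)→returned(w3,t4) ✓  (f4,t1,w1)→returned(w1,t1) ✓  (f4,t1,w2)→returned(w2,t1) ✓  (f4,t2,w1)→returned(w1,t2) ✗  (f4,t3,w1)→returned(w1,t3) ✓
Counterexamples (restrictor triples failing the scope): 1.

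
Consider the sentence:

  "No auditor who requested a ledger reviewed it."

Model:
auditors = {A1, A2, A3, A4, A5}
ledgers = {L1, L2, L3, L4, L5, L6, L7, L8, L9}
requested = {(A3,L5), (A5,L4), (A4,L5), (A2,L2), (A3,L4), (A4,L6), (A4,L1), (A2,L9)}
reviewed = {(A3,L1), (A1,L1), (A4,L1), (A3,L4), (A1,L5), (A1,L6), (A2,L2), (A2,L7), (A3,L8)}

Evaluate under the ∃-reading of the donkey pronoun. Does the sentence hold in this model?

"it" takes "a ledger" as antecedent — a donkey pronoun bound across the clause boundary.
Truth condition: for no (a,l) with requested(a,l) does reviewed(a,l) hold.
Restrictor pairs — does the scope hold? (A2,L2):holds  (A2,L9):fails  (A3,L4):holds  (A3,L5):fails  (A4,L1):holds  (A4,L5):fails  (A4,L6):fails  (A5,L4):fails
Scope holds for 3 pair(s), so the sentence is false.

False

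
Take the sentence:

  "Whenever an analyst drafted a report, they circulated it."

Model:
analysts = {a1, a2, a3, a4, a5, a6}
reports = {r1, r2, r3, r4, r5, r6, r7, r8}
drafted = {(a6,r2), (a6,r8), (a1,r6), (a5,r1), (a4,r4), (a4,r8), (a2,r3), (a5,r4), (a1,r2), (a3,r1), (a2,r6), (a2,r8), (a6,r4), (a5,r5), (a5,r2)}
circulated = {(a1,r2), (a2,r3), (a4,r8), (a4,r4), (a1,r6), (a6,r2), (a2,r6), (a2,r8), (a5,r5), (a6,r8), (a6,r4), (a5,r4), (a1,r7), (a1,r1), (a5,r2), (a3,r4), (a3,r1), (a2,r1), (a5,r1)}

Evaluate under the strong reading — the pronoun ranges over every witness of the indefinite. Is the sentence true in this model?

"it" takes "a report" as antecedent — a donkey pronoun bound across the clause boundary.
Strong reading: for every (a,r) with drafted(a,r), circulated(a,r).
Restrictor pairs: (a1,r2) ✓  (a1,r6) ✓  (a2,r3) ✓  (a2,r6) ✓  (a2,r8) ✓  (a3,r1) ✓  (a4,r4) ✓  (a4,r8) ✓  (a5,r1) ✓  (a5,r2) ✓  (a5,r4) ✓  (a5,r5) ✓  (a6,r2) ✓  (a6,r4) ✓  (a6,r8) ✓
Every restrictor pair satisfies the scope.

True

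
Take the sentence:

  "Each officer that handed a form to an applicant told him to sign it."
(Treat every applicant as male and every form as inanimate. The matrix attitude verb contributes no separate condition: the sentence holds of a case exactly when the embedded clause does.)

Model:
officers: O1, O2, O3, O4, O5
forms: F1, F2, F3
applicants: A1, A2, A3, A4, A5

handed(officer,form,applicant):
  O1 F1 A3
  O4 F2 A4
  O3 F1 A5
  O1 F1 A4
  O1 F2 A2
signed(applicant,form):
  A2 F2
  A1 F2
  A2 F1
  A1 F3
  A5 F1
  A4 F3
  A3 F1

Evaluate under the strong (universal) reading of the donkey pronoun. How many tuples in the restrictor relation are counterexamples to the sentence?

"him" takes "an applicant" as antecedent and "it" takes "a form"; both are donkey pronouns co-varying with the restrictor.
Strong reading: for every (o,f,a) with handed(o,f,a), signed(a,f).
Restrictor triples: (O1,F1,A3)→signed(A3,F1) ✓  (O1,F1,A4)→signed(A4,F1) ✗  (O1,F2,A2)→signed(A2,F2) ✓  (O3,F1,A5)→signed(A5,F1) ✓  (O4,F2,A4)→signed(A4,F2) ✗
Counterexamples (restrictor triples failing the scope): 2.

2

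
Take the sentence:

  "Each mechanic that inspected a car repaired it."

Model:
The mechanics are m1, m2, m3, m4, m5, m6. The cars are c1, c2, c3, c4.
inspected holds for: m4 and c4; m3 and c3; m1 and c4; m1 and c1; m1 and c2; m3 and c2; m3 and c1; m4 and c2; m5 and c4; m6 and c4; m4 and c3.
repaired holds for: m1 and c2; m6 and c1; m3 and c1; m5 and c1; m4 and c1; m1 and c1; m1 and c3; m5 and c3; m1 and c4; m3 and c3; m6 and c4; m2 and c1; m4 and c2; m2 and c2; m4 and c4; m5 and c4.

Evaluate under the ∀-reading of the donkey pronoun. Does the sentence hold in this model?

"it" takes "a car" as antecedent — a donkey pronoun bound across the clause boundary.
Strong reading: for every (m,c) with inspected(m,c), repaired(m,c).
Restrictor pairs: (m1,c1) ✓  (m1,c2) ✓  (m1,c4) ✓  (m3,c1) ✓  (m3,c2) ✗  (m3,c3) ✓  (m4,c2) ✓  (m4,c3) ✗  (m4,c4) ✓  (m5,c4) ✓  (m6,c4) ✓
Counterexample: (m3,c2) is in inspected but fails the scope.

False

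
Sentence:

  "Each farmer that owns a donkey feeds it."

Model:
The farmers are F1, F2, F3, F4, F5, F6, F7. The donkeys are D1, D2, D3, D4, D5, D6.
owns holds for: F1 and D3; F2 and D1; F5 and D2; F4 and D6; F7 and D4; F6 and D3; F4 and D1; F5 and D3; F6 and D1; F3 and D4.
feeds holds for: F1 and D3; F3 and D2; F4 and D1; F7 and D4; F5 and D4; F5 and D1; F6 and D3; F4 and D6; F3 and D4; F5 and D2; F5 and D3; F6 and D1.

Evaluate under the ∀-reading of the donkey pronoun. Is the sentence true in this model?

False

"it" takes "a donkey" as antecedent — a donkey pronoun bound across the clause boundary.
Strong reading: for every (f,d) with owns(f,d), feeds(f,d).
Restrictor pairs: (F1,D3) ✓  (F2,D1) ✗  (F3,D4) ✓  (F4,D1) ✓  (F4,D6) ✓  (F5,D2) ✓  (F5,D3) ✓  (F6,D1) ✓  (F6,D3) ✓  (F7,D4) ✓
Counterexample: (F2,D1) is in owns but fails the scope.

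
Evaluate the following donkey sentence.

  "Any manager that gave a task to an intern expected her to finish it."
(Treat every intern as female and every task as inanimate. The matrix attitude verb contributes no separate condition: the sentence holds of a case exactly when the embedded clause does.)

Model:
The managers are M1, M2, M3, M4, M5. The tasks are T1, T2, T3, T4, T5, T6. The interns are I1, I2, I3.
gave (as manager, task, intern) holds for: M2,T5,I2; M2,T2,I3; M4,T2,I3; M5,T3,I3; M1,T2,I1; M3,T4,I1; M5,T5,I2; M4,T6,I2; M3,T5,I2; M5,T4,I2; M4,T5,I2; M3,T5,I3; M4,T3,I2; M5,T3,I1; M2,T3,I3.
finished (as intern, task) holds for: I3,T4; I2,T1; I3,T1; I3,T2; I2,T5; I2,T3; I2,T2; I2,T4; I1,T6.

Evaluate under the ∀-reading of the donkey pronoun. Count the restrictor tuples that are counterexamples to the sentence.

7

"her" takes "an intern" as antecedent and "it" takes "a task"; both are donkey pronouns co-varying with the restrictor.
Strong reading: for every (m,t,i) with gave(m,t,i), finished(i,t).
Restrictor triples: (M1,T2,I1)→finished(I1,T2) ✗  (M2,T2,I3)→finished(I3,T2) ✓  (M2,T3,I3)→finished(I3,T3) ✗  (M2,T5,I2)→finished(I2,T5) ✓  (M3,T4,I1)→finished(I1,T4) ✗  (M3,T5,I2)→finished(I2,T5) ✓  (M3,T5,I3)→finished(I3,T5) ✗  (M4,T2,I3)→finished(I3,T2) ✓  (M4,T3,I2)→finished(I2,T3) ✓  (M4,T5,I2)→finished(I2,T5) ✓  (M4,T6,I2)→finished(I2,T6) ✗  (M5,T3,I1)→finished(I1,T3) ✗  (M5,T3,I3)→finished(I3,T3) ✗  (M5,T4,I2)→finished(I2,T4) ✓  (M5,T5,I2)→finished(I2,T5) ✓
Counterexamples (restrictor triples failing the scope): 7.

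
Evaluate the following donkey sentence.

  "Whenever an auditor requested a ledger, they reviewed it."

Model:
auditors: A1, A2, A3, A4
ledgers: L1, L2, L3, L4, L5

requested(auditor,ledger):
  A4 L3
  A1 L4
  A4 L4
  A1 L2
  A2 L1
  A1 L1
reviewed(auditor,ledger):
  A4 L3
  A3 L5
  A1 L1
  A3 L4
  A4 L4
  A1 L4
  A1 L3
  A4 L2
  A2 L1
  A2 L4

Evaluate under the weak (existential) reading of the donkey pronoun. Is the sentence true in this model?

True

"it" takes "a ledger" as antecedent — a donkey pronoun bound across the clause boundary.
Weak reading: every auditor a with some requested-ledger has at least one requested-ledger l such that reviewed(a,l).
Per auditor: A1:✓  A2:✓  A4:✓
Every auditor in the restrictor has a witness.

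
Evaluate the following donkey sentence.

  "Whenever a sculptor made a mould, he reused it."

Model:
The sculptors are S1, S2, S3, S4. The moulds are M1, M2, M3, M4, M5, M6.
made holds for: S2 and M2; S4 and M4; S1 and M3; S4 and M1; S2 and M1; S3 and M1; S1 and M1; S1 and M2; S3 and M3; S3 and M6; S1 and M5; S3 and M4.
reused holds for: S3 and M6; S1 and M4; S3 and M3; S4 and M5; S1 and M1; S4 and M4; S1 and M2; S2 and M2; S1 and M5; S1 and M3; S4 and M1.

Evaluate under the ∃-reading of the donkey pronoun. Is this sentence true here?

"it" takes "a mould" as antecedent — a donkey pronoun bound across the clause boundary.
Weak reading: every sculptor s with some made-mould has at least one made-mould m such that reused(s,m).
Per sculptor: S1:✓  S2:✓  S3:✓  S4:✓
Every sculptor in the restrictor has a witness.

True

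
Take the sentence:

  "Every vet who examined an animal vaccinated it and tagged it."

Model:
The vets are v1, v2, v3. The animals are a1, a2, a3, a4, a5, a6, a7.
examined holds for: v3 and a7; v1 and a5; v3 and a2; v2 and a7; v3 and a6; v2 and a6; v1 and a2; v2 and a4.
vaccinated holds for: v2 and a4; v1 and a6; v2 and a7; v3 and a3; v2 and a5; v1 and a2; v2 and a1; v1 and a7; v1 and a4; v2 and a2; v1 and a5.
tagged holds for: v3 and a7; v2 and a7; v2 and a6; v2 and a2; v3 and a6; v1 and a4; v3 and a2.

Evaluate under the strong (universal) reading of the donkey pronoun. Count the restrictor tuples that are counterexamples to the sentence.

7

"it" takes "an animal" as antecedent — a donkey pronoun bound across the clause boundary.
Strong reading: for every (v,a) with examined(v,a), vaccinated(v,a) ∧ tagged(v,a).
Restrictor pairs: (v1,a2) ✗  (v1,a5) ✗  (v2,a4) ✗  (v2,a6) ✗  (v2,a7) ✓  (v3,a2) ✗  (v3,a6) ✗  (v3,a7) ✗
Counterexamples (restrictor pairs failing the scope): 7.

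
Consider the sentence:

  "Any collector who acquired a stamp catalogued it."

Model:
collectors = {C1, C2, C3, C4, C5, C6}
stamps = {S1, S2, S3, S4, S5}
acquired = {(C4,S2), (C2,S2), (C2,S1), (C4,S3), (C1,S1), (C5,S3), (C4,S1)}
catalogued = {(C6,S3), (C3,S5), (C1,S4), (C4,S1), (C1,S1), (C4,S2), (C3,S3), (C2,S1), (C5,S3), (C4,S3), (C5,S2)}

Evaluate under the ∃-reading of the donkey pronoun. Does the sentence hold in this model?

True

"it" takes "a stamp" as antecedent — a donkey pronoun bound across the clause boundary.
Weak reading: every collector c with some acquired-stamp has at least one acquired-stamp s such that catalogued(c,s).
Per collector: C1:✓  C2:✓  C4:✓  C5:✓
Every collector in the restrictor has a witness.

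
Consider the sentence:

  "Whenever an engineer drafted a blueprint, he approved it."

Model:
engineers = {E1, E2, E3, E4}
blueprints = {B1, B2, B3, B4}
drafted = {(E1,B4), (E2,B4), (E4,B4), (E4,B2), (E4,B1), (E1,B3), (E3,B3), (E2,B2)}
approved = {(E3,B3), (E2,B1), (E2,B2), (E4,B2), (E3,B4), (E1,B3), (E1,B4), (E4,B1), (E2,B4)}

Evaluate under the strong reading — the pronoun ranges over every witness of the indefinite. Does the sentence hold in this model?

"it" takes "a blueprint" as antecedent — a donkey pronoun bound across the clause boundary.
Strong reading: for every (e,b) with drafted(e,b), approved(e,b).
Restrictor pairs: (E1,B3) ✓  (E1,B4) ✓  (E2,B2) ✓  (E2,B4) ✓  (E3,B3) ✓  (E4,B1) ✓  (E4,B2) ✓  (E4,B4) ✗
Counterexample: (E4,B4) is in drafted but fails the scope.

False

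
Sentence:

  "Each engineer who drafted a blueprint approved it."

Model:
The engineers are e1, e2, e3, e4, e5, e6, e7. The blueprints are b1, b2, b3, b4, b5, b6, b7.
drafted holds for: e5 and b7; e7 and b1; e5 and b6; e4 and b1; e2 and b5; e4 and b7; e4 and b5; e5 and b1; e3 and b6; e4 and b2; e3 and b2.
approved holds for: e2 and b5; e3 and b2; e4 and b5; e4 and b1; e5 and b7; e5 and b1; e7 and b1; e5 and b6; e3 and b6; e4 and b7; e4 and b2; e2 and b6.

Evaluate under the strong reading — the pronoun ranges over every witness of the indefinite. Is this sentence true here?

"it" takes "a blueprint" as antecedent — a donkey pronoun bound across the clause boundary.
Strong reading: for every (e,b) with drafted(e,b), approved(e,b).
Restrictor pairs: (e2,b5) ✓  (e3,b2) ✓  (e3,b6) ✓  (e4,b1) ✓  (e4,b2) ✓  (e4,b5) ✓  (e4,b7) ✓  (e5,b1) ✓  (e5,b6) ✓  (e5,b7) ✓  (e7,b1) ✓
Every restrictor pair satisfies the scope.

True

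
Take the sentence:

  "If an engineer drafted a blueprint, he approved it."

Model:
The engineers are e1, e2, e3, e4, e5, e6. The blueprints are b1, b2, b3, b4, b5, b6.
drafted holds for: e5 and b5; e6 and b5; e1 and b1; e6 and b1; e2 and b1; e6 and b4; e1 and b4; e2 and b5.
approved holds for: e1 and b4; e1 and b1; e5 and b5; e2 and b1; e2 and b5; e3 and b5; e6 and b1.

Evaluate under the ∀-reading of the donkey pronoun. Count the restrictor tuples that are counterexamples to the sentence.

2

"it" takes "a blueprint" as antecedent — a donkey pronoun bound across the clause boundary.
Strong reading: for every (e,b) with drafted(e,b), approved(e,b).
Restrictor pairs: (e1,b1) ✓  (e1,b4) ✓  (e2,b1) ✓  (e2,b5) ✓  (e5,b5) ✓  (e6,b1) ✓  (e6,b4) ✗  (e6,b5) ✗
Counterexamples (restrictor pairs failing the scope): 2.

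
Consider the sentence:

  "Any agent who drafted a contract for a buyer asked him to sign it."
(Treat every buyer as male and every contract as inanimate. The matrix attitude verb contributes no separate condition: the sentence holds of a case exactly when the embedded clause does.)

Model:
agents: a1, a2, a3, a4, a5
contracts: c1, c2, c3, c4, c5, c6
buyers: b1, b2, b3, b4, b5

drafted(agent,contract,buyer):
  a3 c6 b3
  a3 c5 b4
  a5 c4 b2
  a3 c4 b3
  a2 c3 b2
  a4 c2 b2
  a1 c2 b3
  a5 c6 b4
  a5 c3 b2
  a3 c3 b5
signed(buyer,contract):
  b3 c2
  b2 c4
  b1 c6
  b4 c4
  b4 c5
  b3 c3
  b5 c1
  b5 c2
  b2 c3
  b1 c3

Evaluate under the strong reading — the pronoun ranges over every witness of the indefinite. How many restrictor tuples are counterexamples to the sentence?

"him" takes "a buyer" as antecedent and "it" takes "a contract"; both are donkey pronouns co-varying with the restrictor.
Strong reading: for every (a,c,b) with drafted(a,c,b), signed(b,c).
Restrictor triples: (a1,c2,b3)→signed(b3,c2) ✓  (a2,c3,b2)→signed(b2,c3) ✓  (a3,c3,b5)→signed(b5,c3) ✗  (a3,c4,b3)→signed(b3,c4) ✗  (a3,c5,b4)→signed(b4,c5) ✓  (a3,c6,b3)→signed(b3,c6) ✗  (a4,c2,b2)→signed(b2,c2) ✗  (a5,c3,b2)→signed(b2,c3) ✓  (a5,c4,b2)→signed(b2,c4) ✓  (a5,c6,b4)→signed(b4,c6) ✗
Counterexamples (restrictor triples failing the scope): 5.

5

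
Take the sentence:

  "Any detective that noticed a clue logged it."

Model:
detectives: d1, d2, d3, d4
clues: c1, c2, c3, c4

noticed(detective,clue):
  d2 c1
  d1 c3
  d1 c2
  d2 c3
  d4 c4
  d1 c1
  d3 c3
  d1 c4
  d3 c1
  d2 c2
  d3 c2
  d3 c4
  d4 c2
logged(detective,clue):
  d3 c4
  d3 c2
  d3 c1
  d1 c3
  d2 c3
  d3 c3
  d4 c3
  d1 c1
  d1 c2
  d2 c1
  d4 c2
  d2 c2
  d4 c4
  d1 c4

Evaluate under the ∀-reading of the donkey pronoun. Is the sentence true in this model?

"it" takes "a clue" as antecedent — a donkey pronoun bound across the clause boundary.
Strong reading: for every (d,c) with noticed(d,c), logged(d,c).
Restrictor pairs: (d1,c1) ✓  (d1,c2) ✓  (d1,c3) ✓  (d1,c4) ✓  (d2,c1) ✓  (d2,c2) ✓  (d2,c3) ✓  (d3,c1) ✓  (d3,c2) ✓  (d3,c3) ✓  (d3,c4) ✓  (d4,c2) ✓  (d4,c4) ✓
Every restrictor pair satisfies the scope.

True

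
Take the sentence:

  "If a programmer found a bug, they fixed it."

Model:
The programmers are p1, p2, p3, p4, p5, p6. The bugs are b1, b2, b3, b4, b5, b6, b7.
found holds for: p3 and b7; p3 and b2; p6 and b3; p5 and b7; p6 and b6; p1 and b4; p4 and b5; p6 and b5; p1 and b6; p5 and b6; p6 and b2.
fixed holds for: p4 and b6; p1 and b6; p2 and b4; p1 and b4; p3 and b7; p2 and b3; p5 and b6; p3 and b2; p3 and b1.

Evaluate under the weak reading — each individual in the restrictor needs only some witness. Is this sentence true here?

False

"it" takes "a bug" as antecedent — a donkey pronoun bound across the clause boundary.
Weak reading: every programmer p with some found-bug has at least one found-bug b such that fixed(p,b).
Per programmer: p1:✓  p3:✓  p4:✗  p5:✓  p6:✗
p4 has no witness among its found-bugs.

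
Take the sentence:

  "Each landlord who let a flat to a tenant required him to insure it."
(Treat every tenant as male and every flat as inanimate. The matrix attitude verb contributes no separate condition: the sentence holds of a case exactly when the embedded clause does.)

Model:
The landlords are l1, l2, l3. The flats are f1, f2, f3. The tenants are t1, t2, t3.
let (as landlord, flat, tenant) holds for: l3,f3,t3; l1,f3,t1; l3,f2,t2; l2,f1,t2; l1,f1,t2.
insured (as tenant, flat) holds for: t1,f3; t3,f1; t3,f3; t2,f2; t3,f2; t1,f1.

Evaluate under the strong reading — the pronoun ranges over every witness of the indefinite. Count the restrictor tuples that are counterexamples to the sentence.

"him" takes "a tenant" as antecedent and "it" takes "a flat"; both are donkey pronouns co-varying with the restrictor.
Strong reading: for every (l,f,t) with let(l,f,t), insured(t,f).
Restrictor triples: (l1,f1,t2)→insured(t2,f1) ✗  (l1,f3,t1)→insured(t1,f3) ✓  (l2,f1,t2)→insured(t2,f1) ✗  (l3,f2,t2)→insured(t2,f2) ✓  (l3,f3,t3)→insured(t3,f3) ✓
Counterexamples (restrictor triples failing the scope): 2.

2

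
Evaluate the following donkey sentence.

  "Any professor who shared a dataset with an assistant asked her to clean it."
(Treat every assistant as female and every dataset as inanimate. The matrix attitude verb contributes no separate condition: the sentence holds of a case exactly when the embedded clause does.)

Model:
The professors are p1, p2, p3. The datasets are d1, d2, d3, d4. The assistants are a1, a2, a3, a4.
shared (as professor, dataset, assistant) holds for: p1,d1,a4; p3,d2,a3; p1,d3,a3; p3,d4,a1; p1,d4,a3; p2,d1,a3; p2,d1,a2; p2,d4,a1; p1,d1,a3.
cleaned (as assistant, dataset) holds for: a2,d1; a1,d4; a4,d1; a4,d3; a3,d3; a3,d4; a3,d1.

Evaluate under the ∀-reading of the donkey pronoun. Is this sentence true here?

"her" takes "an assistant" as antecedent and "it" takes "a dataset"; both are donkey pronouns co-varying with the restrictor.
Strong reading: for every (p,d,a) with shared(p,d,a), cleaned(a,d).
Restrictor triples: (p1,d1,a3)→cleaned(a3,d1) ✓  (p1,d1,a4)→cleaned(a4,d1) ✓  (p1,d3,a3)→cleaned(a3,d3) ✓  (p1,d4,a3)→cleaned(a3,d4) ✓  (p2,d1,a2)→cleaned(a2,d1) ✓  (p2,d1,a3)→cleaned(a3,d1) ✓  (p2,d4,a1)→cleaned(a1,d4) ✓  (p3,d2,a3)→cleaned(a3,d2) ✗  (p3,d4,a1)→cleaned(a1,d4) ✓
Counterexample: (p3,d2,a3) — cleaned(a3,d2) does not hold.

False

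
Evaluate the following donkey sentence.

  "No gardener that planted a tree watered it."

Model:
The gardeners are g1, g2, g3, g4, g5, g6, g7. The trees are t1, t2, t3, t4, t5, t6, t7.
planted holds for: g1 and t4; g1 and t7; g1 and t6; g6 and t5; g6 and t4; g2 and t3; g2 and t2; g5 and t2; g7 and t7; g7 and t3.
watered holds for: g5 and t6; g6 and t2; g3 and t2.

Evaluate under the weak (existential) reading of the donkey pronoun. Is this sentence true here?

True

"it" takes "a tree" as antecedent — a donkey pronoun bound across the clause boundary.
Truth condition: for no (g,t) with planted(g,t) does watered(g,t) hold.
Restrictor pairs — does the scope hold? (g1,t4):fails  (g1,t6):fails  (g1,t7):fails  (g2,t2):fails  (g2,t3):fails  (g5,t2):fails  (g6,t4):fails  (g6,t5):fails  (g7,t3):fails  (g7,t7):fails
Scope holds for no restrictor pair, so the sentence is true.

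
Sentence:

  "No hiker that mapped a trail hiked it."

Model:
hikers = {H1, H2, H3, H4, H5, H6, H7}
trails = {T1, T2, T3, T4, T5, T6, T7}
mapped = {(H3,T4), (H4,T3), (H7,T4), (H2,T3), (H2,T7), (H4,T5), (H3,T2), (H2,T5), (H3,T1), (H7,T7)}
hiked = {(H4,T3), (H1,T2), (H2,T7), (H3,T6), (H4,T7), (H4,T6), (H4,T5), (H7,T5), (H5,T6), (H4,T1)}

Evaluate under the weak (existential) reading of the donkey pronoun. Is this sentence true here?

False

"it" takes "a trail" as antecedent — a donkey pronoun bound across the clause boundary.
Truth condition: for no (h,t) with mapped(h,t) does hiked(h,t) hold.
Restrictor pairs — does the scope hold? (H2,T3):fails  (H2,T5):fails  (H2,T7):holds  (H3,T1):fails  (H3,T2):fails  (H3,T4):fails  (H4,T3):holds  (H4,T5):holds  (H7,T4):fails  (H7,T7):fails
Scope holds for 3 pair(s), so the sentence is false.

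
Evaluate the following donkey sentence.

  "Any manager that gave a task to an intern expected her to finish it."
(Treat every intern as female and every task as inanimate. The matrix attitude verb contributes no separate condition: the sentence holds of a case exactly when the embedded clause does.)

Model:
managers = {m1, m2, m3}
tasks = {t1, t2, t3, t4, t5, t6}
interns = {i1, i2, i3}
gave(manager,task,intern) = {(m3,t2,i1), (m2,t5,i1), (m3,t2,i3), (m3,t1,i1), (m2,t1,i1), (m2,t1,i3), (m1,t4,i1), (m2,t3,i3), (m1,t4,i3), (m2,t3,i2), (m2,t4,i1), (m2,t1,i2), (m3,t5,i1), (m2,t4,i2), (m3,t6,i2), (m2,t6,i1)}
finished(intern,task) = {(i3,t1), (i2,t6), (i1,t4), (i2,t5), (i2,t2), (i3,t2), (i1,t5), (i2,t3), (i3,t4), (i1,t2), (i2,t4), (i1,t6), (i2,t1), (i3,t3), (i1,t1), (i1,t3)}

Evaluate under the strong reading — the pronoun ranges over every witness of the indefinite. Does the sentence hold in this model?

"her" takes "an intern" as antecedent and "it" takes "a task"; both are donkey pronouns co-varying with the restrictor.
Strong reading: for every (m,t,i) with gave(m,t,i), finished(i,t).
Restrictor triples: (m1,t4,i1)→finished(i1,t4) ✓  (m1,t4,i3)→finished(i3,t4) ✓  (m2,t1,i1)→finished(i1,t1) ✓  (m2,t1,i2)→finished(i2,t1) ✓  (m2,t1,i3)→finished(i3,t1) ✓  (m2,t3,i2)→finished(i2,t3) ✓  (m2,t3,i3)→finished(i3,t3) ✓  (m2,t4,i1)→finished(i1,t4) ✓  (m2,t4,i2)→finished(i2,t4) ✓  (m2,t5,i1)→finished(i1,t5) ✓  (m2,t6,i1)→finished(i1,t6) ✓  (m3,t1,i1)→finished(i1,t1) ✓  (m3,t2,i1)→finished(i1,t2) ✓  (m3,t2,i3)→finished(i3,t2) ✓  (m3,t5,i1)→finished(i1,t5) ✓  (m3,t6,i2)→finished(i2,t6) ✓
Every restrictor triple satisfies the scope.

True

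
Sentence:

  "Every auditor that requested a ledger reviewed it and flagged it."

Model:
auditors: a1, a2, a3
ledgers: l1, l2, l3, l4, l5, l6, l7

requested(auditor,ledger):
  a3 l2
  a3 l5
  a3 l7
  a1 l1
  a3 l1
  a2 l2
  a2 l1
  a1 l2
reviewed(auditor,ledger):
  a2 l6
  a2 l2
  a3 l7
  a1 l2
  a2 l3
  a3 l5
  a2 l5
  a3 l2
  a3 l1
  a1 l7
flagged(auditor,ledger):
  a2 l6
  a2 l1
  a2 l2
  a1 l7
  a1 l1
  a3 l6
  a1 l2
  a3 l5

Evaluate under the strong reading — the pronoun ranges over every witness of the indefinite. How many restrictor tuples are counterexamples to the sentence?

"it" takes "a ledger" as antecedent — a donkey pronoun bound across the clause boundary.
Strong reading: for every (a,l) with requested(a,l), reviewed(a,l) ∧ flagged(a,l).
Restrictor pairs: (a1,l1) ✗  (a1,l2) ✓  (a2,l1) ✗  (a2,l2) ✓  (a3,l1) ✗  (a3,l2) ✗  (a3,l5) ✓  (a3,l7) ✗
Counterexamples (restrictor pairs failing the scope): 5.

5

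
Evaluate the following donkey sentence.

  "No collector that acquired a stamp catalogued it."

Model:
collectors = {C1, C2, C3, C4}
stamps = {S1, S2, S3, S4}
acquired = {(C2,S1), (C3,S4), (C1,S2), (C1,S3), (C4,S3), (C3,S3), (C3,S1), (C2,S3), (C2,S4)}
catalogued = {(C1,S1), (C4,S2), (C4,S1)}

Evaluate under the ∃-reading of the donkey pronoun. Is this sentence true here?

"it" takes "a stamp" as antecedent — a donkey pronoun bound across the clause boundary.
Truth condition: for no (c,s) with acquired(c,s) does catalogued(c,s) hold.
Restrictor pairs — does the scope hold? (C1,S2):fails  (C1,S3):fails  (C2,S1):fails  (C2,S3):fails  (C2,S4):fails  (C3,S1):fails  (C3,S3):fails  (C3,S4):fails  (C4,S3):fails
Scope holds for no restrictor pair, so the sentence is true.

True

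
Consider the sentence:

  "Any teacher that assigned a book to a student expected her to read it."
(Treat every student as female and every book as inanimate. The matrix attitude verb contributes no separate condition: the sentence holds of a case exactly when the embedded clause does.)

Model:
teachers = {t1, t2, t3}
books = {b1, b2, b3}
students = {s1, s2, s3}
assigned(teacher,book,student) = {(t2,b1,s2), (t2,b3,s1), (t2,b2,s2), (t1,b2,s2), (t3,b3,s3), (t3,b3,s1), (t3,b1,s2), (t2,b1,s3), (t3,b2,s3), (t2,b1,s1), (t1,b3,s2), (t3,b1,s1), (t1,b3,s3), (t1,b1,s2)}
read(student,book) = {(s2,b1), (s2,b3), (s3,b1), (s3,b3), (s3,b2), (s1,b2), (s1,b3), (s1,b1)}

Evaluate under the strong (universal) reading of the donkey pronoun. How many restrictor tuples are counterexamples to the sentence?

"her" takes "a student" as antecedent and "it" takes "a book"; both are donkey pronouns co-varying with the restrictor.
Strong reading: for every (t,b,s) with assigned(t,b,s), read(s,b).
Restrictor triples: (t1,b1,s2)→read(s2,b1) ✓  (t1,b2,s2)→read(s2,b2) ✗  (t1,b3,s2)→read(s2,b3) ✓  (t1,b3,s3)→read(s3,b3) ✓  (t2,b1,s1)→read(s1,b1) ✓  (t2,b1,s2)→read(s2,b1) ✓  (t2,b1,s3)→read(s3,b1) ✓  (t2,b2,s2)→read(s2,b2) ✗  (t2,b3,s1)→read(s1,b3) ✓  (t3,b1,s1)→read(s1,b1) ✓  (t3,b1,s2)→read(s2,b1) ✓  (t3,b2,s3)→read(s3,b2) ✓  (t3,b3,s1)→read(s1,b3) ✓  (t3,b3,s3)→read(s3,b3) ✓
Counterexamples (restrictor triples failing the scope): 2.

2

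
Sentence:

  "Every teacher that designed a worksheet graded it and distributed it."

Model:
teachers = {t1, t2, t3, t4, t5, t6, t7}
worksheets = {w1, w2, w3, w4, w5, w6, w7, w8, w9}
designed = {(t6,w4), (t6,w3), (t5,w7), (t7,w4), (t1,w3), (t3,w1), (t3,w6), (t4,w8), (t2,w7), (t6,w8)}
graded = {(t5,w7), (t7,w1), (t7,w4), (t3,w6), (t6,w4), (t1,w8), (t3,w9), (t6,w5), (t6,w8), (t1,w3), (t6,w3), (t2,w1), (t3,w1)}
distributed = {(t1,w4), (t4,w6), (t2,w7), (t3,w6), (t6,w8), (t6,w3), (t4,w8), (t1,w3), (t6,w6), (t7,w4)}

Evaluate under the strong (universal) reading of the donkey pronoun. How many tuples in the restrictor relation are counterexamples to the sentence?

"it" takes "a worksheet" as antecedent — a donkey pronoun bound across the clause boundary.
Strong reading: for every (t,w) with designed(t,w), graded(t,w) ∧ distributed(t,w).
Restrictor pairs: (t1,w3) ✓  (t2,w7) ✗  (t3,w1) ✗  (t3,w6) ✓  (t4,w8) ✗  (t5,w7) ✗  (t6,w3) ✓  (t6,w4) ✗  (t6,w8) ✓  (t7,w4) ✓
Counterexamples (restrictor pairs failing the scope): 5.

5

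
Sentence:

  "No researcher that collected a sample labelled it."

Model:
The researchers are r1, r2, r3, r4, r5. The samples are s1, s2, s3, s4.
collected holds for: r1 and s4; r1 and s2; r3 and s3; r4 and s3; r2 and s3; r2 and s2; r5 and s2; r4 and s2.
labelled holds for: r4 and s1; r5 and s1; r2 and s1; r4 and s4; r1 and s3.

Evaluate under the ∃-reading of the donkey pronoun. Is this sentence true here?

"it" takes "a sample" as antecedent — a donkey pronoun bound across the clause boundary.
Truth condition: for no (r,s) with collected(r,s) does labelled(r,s) hold.
Restrictor pairs — does the scope hold? (r1,s2):fails  (r1,s4):fails  (r2,s2):fails  (r2,s3):fails  (r3,s3):fails  (r4,s2):fails  (r4,s3):fails  (r5,s2):fails
Scope holds for no restrictor pair, so the sentence is true.

True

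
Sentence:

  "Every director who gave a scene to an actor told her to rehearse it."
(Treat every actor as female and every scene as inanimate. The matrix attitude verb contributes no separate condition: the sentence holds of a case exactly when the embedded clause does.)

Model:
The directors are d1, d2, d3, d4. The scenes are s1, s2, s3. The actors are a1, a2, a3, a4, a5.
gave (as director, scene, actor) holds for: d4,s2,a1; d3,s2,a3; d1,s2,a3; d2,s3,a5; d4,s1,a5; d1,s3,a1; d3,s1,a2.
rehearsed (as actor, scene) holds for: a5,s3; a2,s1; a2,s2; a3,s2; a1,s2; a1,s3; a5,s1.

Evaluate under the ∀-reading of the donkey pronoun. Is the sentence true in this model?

True

"her" takes "an actor" as antecedent and "it" takes "a scene"; both are donkey pronouns co-varying with the restrictor.
Strong reading: for every (d,s,a) with gave(d,s,a), rehearsed(a,s).
Restrictor triples: (d1,s2,a3)→rehearsed(a3,s2) ✓  (d1,s3,a1)→rehearsed(a1,s3) ✓  (d2,s3,a5)→rehearsed(a5,s3) ✓  (d3,s1,a2)→rehearsed(a2,s1) ✓  (d3,s2,a3)→rehearsed(a3,s2) ✓  (d4,s1,a5)→rehearsed(a5,s1) ✓  (d4,s2,a1)→rehearsed(a1,s2) ✓
Every restrictor triple satisfies the scope.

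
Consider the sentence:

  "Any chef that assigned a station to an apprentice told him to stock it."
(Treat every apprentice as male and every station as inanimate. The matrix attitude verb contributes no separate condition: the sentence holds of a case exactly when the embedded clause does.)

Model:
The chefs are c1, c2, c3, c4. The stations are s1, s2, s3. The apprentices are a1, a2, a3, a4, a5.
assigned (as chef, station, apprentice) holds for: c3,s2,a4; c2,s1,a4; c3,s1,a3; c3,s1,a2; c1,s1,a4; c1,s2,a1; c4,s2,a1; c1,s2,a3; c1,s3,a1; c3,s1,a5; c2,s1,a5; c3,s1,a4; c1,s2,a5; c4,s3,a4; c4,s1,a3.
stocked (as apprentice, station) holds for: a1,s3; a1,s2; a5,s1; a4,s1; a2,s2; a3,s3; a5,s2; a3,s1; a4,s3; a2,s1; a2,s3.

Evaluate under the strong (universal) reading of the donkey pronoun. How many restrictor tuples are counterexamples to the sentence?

"him" takes "an apprentice" as antecedent and "it" takes "a station"; both are donkey pronouns co-varying with the restrictor.
Strong reading: for every (c,s,a) with assigned(c,s,a), stocked(a,s).
Restrictor triples: (c1,s1,a4)→stocked(a4,s1) ✓  (c1,s2,a1)→stocked(a1,s2) ✓  (c1,s2,a3)→stocked(a3,s2) ✗  (c1,s2,a5)→stocked(a5,s2) ✓  (c1,s3,a1)→stocked(a1,s3) ✓  (c2,s1,a4)→stocked(a4,s1) ✓  (c2,s1,a5)→stocked(a5,s1) ✓  (c3,s1,a2)→stocked(a2,s1) ✓  (c3,s1,a3)→stocked(a3,s1) ✓  (c3,s1,a4)→stocked(a4,s1) ✓  (c3,s1,a5)→stocked(a5,s1) ✓  (c3,s2,a4)→stocked(a4,s2) ✗  (c4,s1,a3)→stocked(a3,s1) ✓  (c4,s2,a1)→stocked(a1,s2) ✓  (c4,s3,a4)→stocked(a4,s3) ✓
Counterexamples (restrictor triples failing the scope): 2.

2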